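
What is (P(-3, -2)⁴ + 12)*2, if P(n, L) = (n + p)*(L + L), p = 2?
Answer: 536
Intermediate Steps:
P(n, L) = 2*L*(2 + n) (P(n, L) = (n + 2)*(L + L) = (2 + n)*(2*L) = 2*L*(2 + n))
(P(-3, -2)⁴ + 12)*2 = ((2*(-2)*(2 - 3))⁴ + 12)*2 = ((2*(-2)*(-1))⁴ + 12)*2 = (4⁴ + 12)*2 = (256 + 12)*2 = 268*2 = 536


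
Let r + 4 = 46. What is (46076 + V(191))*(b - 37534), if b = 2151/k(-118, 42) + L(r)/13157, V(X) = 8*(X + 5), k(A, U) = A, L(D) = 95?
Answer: -23539689265698/13157 ≈ -1.7891e+9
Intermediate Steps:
r = 42 (r = -4 + 46 = 42)
V(X) = 40 + 8*X (V(X) = 8*(5 + X) = 40 + 8*X)
b = -479483/26314 (b = 2151/(-118) + 95/13157 = 2151*(-1/118) + 95*(1/13157) = -2151/118 + 95/13157 = -479483/26314 ≈ -18.222)
(46076 + V(191))*(b - 37534) = (46076 + (40 + 8*191))*(-479483/26314 - 37534) = (46076 + (40 + 1528))*(-988149159/26314) = (46076 + 1568)*(-988149159/26314) = 47644*(-988149159/26314) = -23539689265698/13157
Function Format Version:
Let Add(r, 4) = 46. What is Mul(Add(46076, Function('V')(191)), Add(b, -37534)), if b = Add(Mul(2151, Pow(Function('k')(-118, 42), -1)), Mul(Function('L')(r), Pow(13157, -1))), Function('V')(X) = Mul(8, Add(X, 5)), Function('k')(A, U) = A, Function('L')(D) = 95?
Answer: Rational(-23539689265698, 13157) ≈ -1.7891e+9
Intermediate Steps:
r = 42 (r = Add(-4, 46) = 42)
Function('V')(X) = Add(40, Mul(8, X)) (Function('V')(X) = Mul(8, Add(5, X)) = Add(40, Mul(8, X)))
b = Rational(-479483, 26314) (b = Add(Mul(2151, Pow(-118, -1)), Mul(95, Pow(13157, -1))) = Add(Mul(2151, Rational(-1, 118)), Mul(95, Rational(1, 13157))) = Add(Rational(-2151, 118), Rational(95, 13157)) = Rational(-479483, 26314) ≈ -18.222)
Mul(Add(46076, Function('V')(191)), Add(b, -37534)) = Mul(Add(46076, Add(40, Mul(8, 191))), Add(Rational(-479483, 26314), -37534)) = Mul(Add(46076, Add(40, 1528)), Rational(-988149159, 26314)) = Mul(Add(46076, 1568), Rational(-988149159, 26314)) = Mul(47644, Rational(-988149159, 26314)) = Rational(-23539689265698, 13157)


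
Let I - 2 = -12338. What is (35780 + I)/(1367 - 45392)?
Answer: -23444/44025 ≈ -0.53252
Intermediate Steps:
I = -12336 (I = 2 - 12338 = -12336)
(35780 + I)/(1367 - 45392) = (35780 - 12336)/(1367 - 45392) = 23444/(-44025) = 23444*(-1/44025) = -23444/44025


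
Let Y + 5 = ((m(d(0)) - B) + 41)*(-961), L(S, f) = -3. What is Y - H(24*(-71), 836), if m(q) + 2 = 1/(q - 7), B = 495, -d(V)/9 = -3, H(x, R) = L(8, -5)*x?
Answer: 8661019/20 ≈ 4.3305e+5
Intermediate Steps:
H(x, R) = -3*x
d(V) = 27 (d(V) = -9*(-3) = 27)
m(q) = -2 + 1/(-7 + q) (m(q) = -2 + 1/(q - 7) = -2 + 1/(-7 + q))
Y = 8763259/20 (Y = -5 + (((15 - 2*27)/(-7 + 27) - 1*495) + 41)*(-961) = -5 + (((15 - 54)/20 - 495) + 41)*(-961) = -5 + (((1/20)*(-39) - 495) + 41)*(-961) = -5 + ((-39/20 - 495) + 41)*(-961) = -5 + (-9939/20 + 41)*(-961) = -5 - 9119/20*(-961) = -5 + 8763359/20 = 8763259/20 ≈ 4.3816e+5)
Y - H(24*(-71), 836) = 8763259/20 - (-3)*24*(-71) = 8763259/20 - (-3)*(-1704) = 8763259/20 - 1*5112 = 8763259/20 - 5112 = 8661019/20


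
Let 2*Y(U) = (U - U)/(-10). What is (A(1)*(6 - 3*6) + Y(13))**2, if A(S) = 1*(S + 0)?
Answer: 144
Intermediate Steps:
A(S) = S (A(S) = 1*S = S)
Y(U) = 0 (Y(U) = ((U - U)/(-10))/2 = (0*(-1/10))/2 = (1/2)*0 = 0)
(A(1)*(6 - 3*6) + Y(13))**2 = (1*(6 - 3*6) + 0)**2 = (1*(6 - 18) + 0)**2 = (1*(-12) + 0)**2 = (-12 + 0)**2 = (-12)**2 = 144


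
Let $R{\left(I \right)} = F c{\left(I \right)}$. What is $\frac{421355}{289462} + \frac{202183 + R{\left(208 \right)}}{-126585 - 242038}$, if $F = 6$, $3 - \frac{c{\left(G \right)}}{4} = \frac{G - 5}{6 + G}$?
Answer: $\frac{10355737916417}{11417151538382} \approx 0.90703$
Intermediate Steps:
$c{\left(G \right)} = 12 - \frac{4 \left(-5 + G\right)}{6 + G}$ ($c{\left(G \right)} = 12 - 4 \frac{G - 5}{6 + G} = 12 - 4 \frac{-5 + G}{6 + G} = 12 - \frac{4 \left(-5 + G\right)}{6 + G}$)
$R{\left(I \right)} = \frac{24 \left(23 + 2 I\right)}{6 + I}$ ($R{\left(I \right)} = 6 \frac{4 \left(23 + 2 I\right)}{6 + I} = \frac{24 \left(23 + 2 I\right)}{6 + I}$)
$\frac{421355}{289462} + \frac{202183 + R{\left(208 \right)}}{-126585 - 242038} = \frac{421355}{289462} + \frac{202183 + \frac{24 \left(23 + 2 \cdot 208\right)}{6 + 208}}{-126585 - 242038} = 421355 \cdot \frac{1}{289462} + \frac{202183 + \frac{24 \left(23 + 416\right)}{214}}{-368623} = \frac{421355}{289462} + \left(202183 + 24 \cdot \frac{1}{214} \cdot 439\right) \left(- \frac{1}{368623}\right) = \frac{421355}{289462} + \left(202183 + \frac{5268}{107}\right) \left(- \frac{1}{368623}\right) = \frac{421355}{289462} + \frac{21638849}{107} \left(- \frac{1}{368623}\right) = \frac{421355}{289462} - \frac{21638849}{39442661} = \frac{10355737916417}{11417151538382}$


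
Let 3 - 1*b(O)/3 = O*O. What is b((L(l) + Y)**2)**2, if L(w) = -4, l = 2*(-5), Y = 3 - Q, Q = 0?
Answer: 36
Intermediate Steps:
Y = 3 (Y = 3 - 1*0 = 3 + 0 = 3)
l = -10
b(O) = 9 - 3*O**2 (b(O) = 9 - 3*O*O = 9 - 3*O**2)
b((L(l) + Y)**2)**2 = (9 - 3*(-4 + 3)**4)**2 = (9 - 3*((-1)**2)**2)**2 = (9 - 3*1**2)**2 = (9 - 3*1)**2 = (9 - 3)**2 = 6**2 = 36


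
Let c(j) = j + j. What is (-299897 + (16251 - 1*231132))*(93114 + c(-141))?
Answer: -47787871296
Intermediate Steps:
c(j) = 2*j
(-299897 + (16251 - 1*231132))*(93114 + c(-141)) = (-299897 + (16251 - 1*231132))*(93114 + 2*(-141)) = (-299897 + (16251 - 231132))*(93114 - 282) = (-299897 - 214881)*92832 = -514778*92832 = -47787871296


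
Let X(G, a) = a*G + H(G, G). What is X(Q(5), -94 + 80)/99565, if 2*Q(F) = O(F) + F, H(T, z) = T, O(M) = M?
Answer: -13/19913 ≈ -0.00065284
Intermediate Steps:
Q(F) = F (Q(F) = (F + F)/2 = (2*F)/2 = F)
X(G, a) = G + G*a (X(G, a) = a*G + G = G*a + G = G + G*a)
X(Q(5), -94 + 80)/99565 = (5*(1 + (-94 + 80)))/99565 = (5*(1 - 14))*(1/99565) = (5*(-13))*(1/99565) = -65*1/99565 = -13/19913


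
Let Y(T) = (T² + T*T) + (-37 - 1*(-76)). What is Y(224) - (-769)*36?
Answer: 128075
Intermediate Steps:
Y(T) = 39 + 2*T² (Y(T) = (T² + T²) + (-37 + 76) = 2*T² + 39 = 39 + 2*T²)
Y(224) - (-769)*36 = (39 + 2*224²) - (-769)*36 = (39 + 2*50176) - 1*(-27684) = (39 + 100352) + 27684 = 100391 + 27684 = 128075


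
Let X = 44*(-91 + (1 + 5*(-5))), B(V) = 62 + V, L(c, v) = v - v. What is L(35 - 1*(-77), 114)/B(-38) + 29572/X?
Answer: -7393/1265 ≈ -5.8443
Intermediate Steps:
L(c, v) = 0
X = -5060 (X = 44*(-91 + (1 - 25)) = 44*(-91 - 24) = 44*(-115) = -5060)
L(35 - 1*(-77), 114)/B(-38) + 29572/X = 0/(62 - 38) + 29572/(-5060) = 0/24 + 29572*(-1/5060) = 0*(1/24) - 7393/1265 = 0 - 7393/1265 = -7393/1265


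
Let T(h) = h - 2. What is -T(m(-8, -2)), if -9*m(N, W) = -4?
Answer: 14/9 ≈ 1.5556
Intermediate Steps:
m(N, W) = 4/9 (m(N, W) = -1/9*(-4) = 4/9)
T(h) = -2 + h
-T(m(-8, -2)) = -(-2 + 4/9) = -1*(-14/9) = 14/9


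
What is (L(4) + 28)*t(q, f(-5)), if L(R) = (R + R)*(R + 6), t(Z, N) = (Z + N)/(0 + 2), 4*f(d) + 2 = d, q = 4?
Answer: 243/2 ≈ 121.50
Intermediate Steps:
f(d) = -½ + d/4
t(Z, N) = N/2 + Z/2 (t(Z, N) = (N + Z)/2 = (N + Z)*(½) = N/2 + Z/2)
L(R) = 2*R*(6 + R) (L(R) = (2*R)*(6 + R) = 2*R*(6 + R))
(L(4) + 28)*t(q, f(-5)) = (2*4*(6 + 4) + 28)*((-½ + (¼)*(-5))/2 + (½)*4) = (2*4*10 + 28)*((-½ - 5/4)/2 + 2) = (80 + 28)*((½)*(-7/4) + 2) = 108*(-7/8 + 2) = 108*(9/8) = 243/2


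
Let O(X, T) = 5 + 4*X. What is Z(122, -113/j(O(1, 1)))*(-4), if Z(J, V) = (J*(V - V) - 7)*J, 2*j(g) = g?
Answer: 3416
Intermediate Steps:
j(g) = g/2
Z(J, V) = -7*J (Z(J, V) = (J*0 - 7)*J = (0 - 7)*J = -7*J)
Z(122, -113/j(O(1, 1)))*(-4) = -7*122*(-4) = -854*(-4) = 3416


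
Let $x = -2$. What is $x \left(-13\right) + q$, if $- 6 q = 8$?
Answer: $\frac{74}{3} \approx 24.667$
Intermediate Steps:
$q = - \frac{4}{3}$ ($q = \left(- \frac{1}{6}\right) 8 = - \frac{4}{3} \approx -1.3333$)
$x \left(-13\right) + q = \left(-2\right) \left(-13\right) - \frac{4}{3} = 26 - \frac{4}{3} = \frac{74}{3}$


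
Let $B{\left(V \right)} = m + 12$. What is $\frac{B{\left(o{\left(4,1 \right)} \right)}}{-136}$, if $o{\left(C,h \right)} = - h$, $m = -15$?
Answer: $\frac{3}{136} \approx 0.022059$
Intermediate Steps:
$B{\left(V \right)} = -3$ ($B{\left(V \right)} = -15 + 12 = -3$)
$\frac{B{\left(o{\left(4,1 \right)} \right)}}{-136} = - \frac{3}{-136} = \left(-3\right) \left(- \frac{1}{136}\right) = \frac{3}{136}$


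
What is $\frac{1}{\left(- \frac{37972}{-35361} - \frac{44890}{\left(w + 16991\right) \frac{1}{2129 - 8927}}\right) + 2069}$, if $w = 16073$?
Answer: $\frac{292294026}{3302780531701} \approx 8.8499 \cdot 10^{-5}$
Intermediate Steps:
$\frac{1}{\left(- \frac{37972}{-35361} - \frac{44890}{\left(w + 16991\right) \frac{1}{2129 - 8927}}\right) + 2069} = \frac{1}{\left(- \frac{37972}{-35361} - \frac{44890}{\left(16073 + 16991\right) \frac{1}{2129 - 8927}}\right) + 2069} = \frac{1}{\left(\left(-37972\right) \left(- \frac{1}{35361}\right) - \frac{44890}{33064 \frac{1}{-6798}}\right) + 2069} = \frac{1}{\left(\frac{37972}{35361} - \frac{44890}{33064 \left(- \frac{1}{6798}\right)}\right) + 2069} = \frac{1}{\left(\frac{37972}{35361} - \frac{44890}{- \frac{16532}{3399}}\right) + 2069} = \frac{1}{\left(\frac{37972}{35361} - - \frac{76290555}{8266}\right) + 2069} = \frac{1}{\left(\frac{37972}{35361} + \frac{76290555}{8266}\right) + 2069} = \frac{1}{\frac{2698024191907}{292294026} + 2069} = \frac{1}{\frac{3302780531701}{292294026}} = \frac{292294026}{3302780531701}$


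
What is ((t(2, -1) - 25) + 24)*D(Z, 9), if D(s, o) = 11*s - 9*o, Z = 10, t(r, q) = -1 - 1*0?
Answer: -58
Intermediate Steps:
t(r, q) = -1 (t(r, q) = -1 + 0 = -1)
D(s, o) = -9*o + 11*s
((t(2, -1) - 25) + 24)*D(Z, 9) = ((-1 - 25) + 24)*(-9*9 + 11*10) = (-26 + 24)*(-81 + 110) = -2*29 = -58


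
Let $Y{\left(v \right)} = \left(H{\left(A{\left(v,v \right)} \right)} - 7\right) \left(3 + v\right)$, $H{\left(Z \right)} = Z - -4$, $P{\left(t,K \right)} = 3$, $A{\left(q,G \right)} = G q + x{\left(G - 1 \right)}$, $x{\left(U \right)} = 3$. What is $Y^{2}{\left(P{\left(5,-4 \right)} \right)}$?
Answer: $2916$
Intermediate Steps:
$A{\left(q,G \right)} = 3 + G q$ ($A{\left(q,G \right)} = G q + 3 = 3 + G q$)
$H{\left(Z \right)} = 4 + Z$ ($H{\left(Z \right)} = Z + 4 = 4 + Z$)
$Y{\left(v \right)} = v^{2} \left(3 + v\right)$ ($Y{\left(v \right)} = \left(\left(4 + \left(3 + v v\right)\right) - 7\right) \left(3 + v\right) = \left(\left(4 + \left(3 + v^{2}\right)\right) - 7\right) \left(3 + v\right) = \left(\left(7 + v^{2}\right) - 7\right) \left(3 + v\right) = v^{2} \left(3 + v\right)$)
$Y^{2}{\left(P{\left(5,-4 \right)} \right)} = \left(3^{2} \left(3 + 3\right)\right)^{2} = \left(9 \cdot 6\right)^{2} = 54^{2} = 2916$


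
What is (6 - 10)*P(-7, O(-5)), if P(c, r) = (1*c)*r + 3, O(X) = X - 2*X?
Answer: 128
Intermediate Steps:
O(X) = -X
P(c, r) = 3 + c*r (P(c, r) = c*r + 3 = 3 + c*r)
(6 - 10)*P(-7, O(-5)) = (6 - 10)*(3 - (-7)*(-5)) = -4*(3 - 7*5) = -4*(3 - 35) = -4*(-32) = 128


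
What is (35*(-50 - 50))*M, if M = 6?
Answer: -21000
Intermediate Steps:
(35*(-50 - 50))*M = (35*(-50 - 50))*6 = (35*(-100))*6 = -3500*6 = -21000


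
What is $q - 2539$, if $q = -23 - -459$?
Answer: $-2103$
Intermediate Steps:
$q = 436$ ($q = -23 + 459 = 436$)
$q - 2539 = 436 - 2539 = -2103$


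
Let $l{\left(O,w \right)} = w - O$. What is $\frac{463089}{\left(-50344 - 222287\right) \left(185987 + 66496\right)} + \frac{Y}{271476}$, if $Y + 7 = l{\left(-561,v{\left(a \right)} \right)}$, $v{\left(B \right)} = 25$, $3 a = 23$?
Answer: $\frac{44589864833}{20973026998028} \approx 0.0021261$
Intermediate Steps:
$a = \frac{23}{3}$ ($a = \frac{1}{3} \cdot 23 = \frac{23}{3} \approx 7.6667$)
$Y = 579$ ($Y = -7 + \left(25 - -561\right) = -7 + \left(25 + 561\right) = -7 + 586 = 579$)
$\frac{463089}{\left(-50344 - 222287\right) \left(185987 + 66496\right)} + \frac{Y}{271476} = \frac{463089}{\left(-50344 - 222287\right) \left(185987 + 66496\right)} + \frac{579}{271476} = \frac{463089}{\left(-272631\right) 252483} + 579 \cdot \frac{1}{271476} = \frac{463089}{-68834692773} + \frac{193}{90492} = 463089 \left(- \frac{1}{68834692773}\right) + \frac{193}{90492} = - \frac{14033}{2085899781} + \frac{193}{90492} = \frac{44589864833}{20973026998028}$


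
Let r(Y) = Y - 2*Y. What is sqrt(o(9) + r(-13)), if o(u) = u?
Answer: sqrt(22) ≈ 4.6904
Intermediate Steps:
r(Y) = -Y
sqrt(o(9) + r(-13)) = sqrt(9 - 1*(-13)) = sqrt(9 + 13) = sqrt(22)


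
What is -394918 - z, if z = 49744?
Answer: -444662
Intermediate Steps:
-394918 - z = -394918 - 1*49744 = -394918 - 49744 = -444662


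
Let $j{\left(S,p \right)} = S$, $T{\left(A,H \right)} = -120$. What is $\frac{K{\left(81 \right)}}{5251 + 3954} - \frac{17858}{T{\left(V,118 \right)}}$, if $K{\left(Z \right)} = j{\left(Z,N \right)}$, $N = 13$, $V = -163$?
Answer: $\frac{16439261}{110460} \approx 148.83$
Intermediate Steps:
$K{\left(Z \right)} = Z$
$\frac{K{\left(81 \right)}}{5251 + 3954} - \frac{17858}{T{\left(V,118 \right)}} = \frac{81}{5251 + 3954} - \frac{17858}{-120} = \frac{81}{9205} - - \frac{8929}{60} = 81 \cdot \frac{1}{9205} + \frac{8929}{60} = \frac{81}{9205} + \frac{8929}{60} = \frac{16439261}{110460}$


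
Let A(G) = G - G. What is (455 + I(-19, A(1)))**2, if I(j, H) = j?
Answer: 190096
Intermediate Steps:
A(G) = 0
(455 + I(-19, A(1)))**2 = (455 - 19)**2 = 436**2 = 190096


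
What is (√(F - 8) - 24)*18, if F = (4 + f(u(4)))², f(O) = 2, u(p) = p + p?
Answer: -432 + 36*√7 ≈ -336.75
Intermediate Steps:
u(p) = 2*p
F = 36 (F = (4 + 2)² = 6² = 36)
(√(F - 8) - 24)*18 = (√(36 - 8) - 24)*18 = (√28 - 24)*18 = (2*√7 - 24)*18 = (-24 + 2*√7)*18 = -432 + 36*√7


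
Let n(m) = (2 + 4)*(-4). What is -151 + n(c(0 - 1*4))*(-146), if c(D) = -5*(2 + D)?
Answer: 3353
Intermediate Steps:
c(D) = -10 - 5*D
n(m) = -24 (n(m) = 6*(-4) = -24)
-151 + n(c(0 - 1*4))*(-146) = -151 - 24*(-146) = -151 + 3504 = 3353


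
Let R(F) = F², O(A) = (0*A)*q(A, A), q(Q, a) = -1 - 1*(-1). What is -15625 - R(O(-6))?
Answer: -15625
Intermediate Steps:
q(Q, a) = 0 (q(Q, a) = -1 + 1 = 0)
O(A) = 0 (O(A) = (0*A)*0 = 0*0 = 0)
-15625 - R(O(-6)) = -15625 - 1*0² = -15625 - 1*0 = -15625 + 0 = -15625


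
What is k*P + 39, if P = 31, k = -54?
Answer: -1635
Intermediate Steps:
k*P + 39 = -54*31 + 39 = -1674 + 39 = -1635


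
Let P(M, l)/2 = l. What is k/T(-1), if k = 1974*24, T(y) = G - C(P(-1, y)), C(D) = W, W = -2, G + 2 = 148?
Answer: 11844/37 ≈ 320.11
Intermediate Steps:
G = 146 (G = -2 + 148 = 146)
P(M, l) = 2*l
C(D) = -2
T(y) = 148 (T(y) = 146 - 1*(-2) = 146 + 2 = 148)
k = 47376
k/T(-1) = 47376/148 = 47376*(1/148) = 11844/37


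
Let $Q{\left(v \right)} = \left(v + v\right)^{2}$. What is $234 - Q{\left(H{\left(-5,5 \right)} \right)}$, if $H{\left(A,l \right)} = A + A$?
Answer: $-166$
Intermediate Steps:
$H{\left(A,l \right)} = 2 A$
$Q{\left(v \right)} = 4 v^{2}$ ($Q{\left(v \right)} = \left(2 v\right)^{2} = 4 v^{2}$)
$234 - Q{\left(H{\left(-5,5 \right)} \right)} = 234 - 4 \left(2 \left(-5\right)\right)^{2} = 234 - 4 \left(-10\right)^{2} = 234 - 4 \cdot 100 = 234 - 400 = -166$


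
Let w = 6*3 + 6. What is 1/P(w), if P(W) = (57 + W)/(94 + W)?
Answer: 118/81 ≈ 1.4568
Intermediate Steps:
w = 24 (w = 18 + 6 = 24)
P(W) = (57 + W)/(94 + W)
1/P(w) = 1/((57 + 24)/(94 + 24)) = 1/(81/118) = 118/81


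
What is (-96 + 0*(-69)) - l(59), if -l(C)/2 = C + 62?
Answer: 146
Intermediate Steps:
l(C) = -124 - 2*C (l(C) = -2*(C + 62) = -2*(62 + C) = -124 - 2*C)
(-96 + 0*(-69)) - l(59) = (-96 + 0*(-69)) - (-124 - 2*59) = (-96 + 0) - (-124 - 118) = -96 - 1*(-242) = -96 + 242 = 146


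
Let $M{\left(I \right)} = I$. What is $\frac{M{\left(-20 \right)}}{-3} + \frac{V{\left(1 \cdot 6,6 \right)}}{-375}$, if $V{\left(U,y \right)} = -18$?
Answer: $\frac{2518}{375} \approx 6.7147$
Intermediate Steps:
$\frac{M{\left(-20 \right)}}{-3} + \frac{V{\left(1 \cdot 6,6 \right)}}{-375} = - \frac{20}{-3} - \frac{18}{-375} = \left(-20\right) \left(- \frac{1}{3}\right) - - \frac{6}{125} = \frac{20}{3} + \frac{6}{125} = \frac{2518}{375}$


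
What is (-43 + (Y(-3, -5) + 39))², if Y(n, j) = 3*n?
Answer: 169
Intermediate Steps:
(-43 + (Y(-3, -5) + 39))² = (-43 + (3*(-3) + 39))² = (-43 + (-9 + 39))² = (-43 + 30)² = (-13)² = 169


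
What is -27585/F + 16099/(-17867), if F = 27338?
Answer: -54880921/28732238 ≈ -1.9101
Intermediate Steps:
-27585/F + 16099/(-17867) = -27585/27338 + 16099/(-17867) = -27585*1/27338 + 16099*(-1/17867) = -27585/27338 - 947/1051 = -54880921/28732238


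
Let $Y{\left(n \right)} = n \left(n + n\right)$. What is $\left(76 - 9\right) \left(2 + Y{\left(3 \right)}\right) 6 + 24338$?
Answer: $32378$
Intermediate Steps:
$Y{\left(n \right)} = 2 n^{2}$ ($Y{\left(n \right)} = n 2 n = 2 n^{2}$)
$\left(76 - 9\right) \left(2 + Y{\left(3 \right)}\right) 6 + 24338 = \left(76 - 9\right) \left(2 + 2 \cdot 3^{2}\right) 6 + 24338 = 67 \left(2 + 2 \cdot 9\right) 6 + 24338 = 67 \left(2 + 18\right) 6 + 24338 = 67 \cdot 20 \cdot 6 + 24338 = 67 \cdot 120 + 24338 = 8040 + 24338 = 32378$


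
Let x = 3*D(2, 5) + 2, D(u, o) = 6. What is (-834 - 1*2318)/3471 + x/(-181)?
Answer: -639932/628251 ≈ -1.0186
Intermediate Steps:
x = 20 (x = 3*6 + 2 = 18 + 2 = 20)
(-834 - 1*2318)/3471 + x/(-181) = (-834 - 1*2318)/3471 + 20/(-181) = (-834 - 2318)*(1/3471) + 20*(-1/181) = -3152*1/3471 - 20/181 = -3152/3471 - 20/181 = -639932/628251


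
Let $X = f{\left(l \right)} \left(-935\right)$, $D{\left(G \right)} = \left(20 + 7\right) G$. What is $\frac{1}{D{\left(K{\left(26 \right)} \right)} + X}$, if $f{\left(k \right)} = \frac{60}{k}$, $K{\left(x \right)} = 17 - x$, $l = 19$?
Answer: $- \frac{19}{60717} \approx -0.00031293$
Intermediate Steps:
$D{\left(G \right)} = 27 G$
$X = - \frac{56100}{19}$ ($X = \frac{60}{19} \left(-935\right) = - \frac{56100}{19} \approx -2952.6$)
$\frac{1}{D{\left(K{\left(26 \right)} \right)} + X} = \frac{1}{27 \left(17 - 26\right) - \frac{56100}{19}} = \frac{1}{27 \left(-9\right) - \frac{56100}{19}} = \frac{1}{-243 - \frac{56100}{19}} = \frac{1}{- \frac{60717}{19}} = - \frac{19}{60717}$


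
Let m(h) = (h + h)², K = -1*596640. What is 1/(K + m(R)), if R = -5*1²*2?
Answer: -1/596240 ≈ -1.6772e-6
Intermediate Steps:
K = -596640
R = -10 (R = -5*1*2 = -5*2 = -10)
m(h) = 4*h² (m(h) = (2*h)² = 4*h²)
1/(K + m(R)) = 1/(-596640 + 4*(-10)²) = 1/(-596640 + 4*100) = 1/(-596640 + 400) = 1/(-596240) = -1/596240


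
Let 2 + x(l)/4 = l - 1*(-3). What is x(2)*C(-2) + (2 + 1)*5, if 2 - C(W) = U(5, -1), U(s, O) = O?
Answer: 51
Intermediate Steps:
x(l) = 4 + 4*l (x(l) = -8 + 4*(l - 1*(-3)) = -8 + 4*(l + 3) = -8 + 4*(3 + l) = -8 + (12 + 4*l) = 4 + 4*l)
C(W) = 3 (C(W) = 2 - 1*(-1) = 2 + 1 = 3)
x(2)*C(-2) + (2 + 1)*5 = (4 + 4*2)*3 + (2 + 1)*5 = (4 + 8)*3 + 3*5 = 12*3 + 15 = 36 + 15 = 51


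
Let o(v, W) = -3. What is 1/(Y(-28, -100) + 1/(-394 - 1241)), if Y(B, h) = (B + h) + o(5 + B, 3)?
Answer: -1635/214186 ≈ -0.0076336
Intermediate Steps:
Y(B, h) = -3 + B + h (Y(B, h) = (B + h) - 3 = -3 + B + h)
1/(Y(-28, -100) + 1/(-394 - 1241)) = 1/((-3 - 28 - 100) + 1/(-394 - 1241)) = 1/(-131 + 1/(-1635)) = 1/(-131 - 1/1635) = 1/(-214186/1635) = -1635/214186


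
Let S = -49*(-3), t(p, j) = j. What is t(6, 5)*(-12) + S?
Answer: 87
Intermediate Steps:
S = 147
t(6, 5)*(-12) + S = 5*(-12) + 147 = -60 + 147 = 87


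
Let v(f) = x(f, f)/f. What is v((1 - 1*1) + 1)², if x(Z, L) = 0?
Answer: 0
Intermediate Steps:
v(f) = 0 (v(f) = 0/f = 0)
v((1 - 1*1) + 1)² = 0² = 0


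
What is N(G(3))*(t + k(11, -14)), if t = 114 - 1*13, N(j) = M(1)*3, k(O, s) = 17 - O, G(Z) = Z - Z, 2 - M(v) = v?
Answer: 321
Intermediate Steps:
M(v) = 2 - v
G(Z) = 0
N(j) = 3 (N(j) = (2 - 1*1)*3 = (2 - 1)*3 = 1*3 = 3)
t = 101 (t = 114 - 13 = 101)
N(G(3))*(t + k(11, -14)) = 3*(101 + (17 - 1*11)) = 3*(101 + (17 - 11)) = 3*(101 + 6) = 3*107 = 321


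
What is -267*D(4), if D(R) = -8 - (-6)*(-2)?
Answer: 5340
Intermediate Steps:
D(R) = -20 (D(R) = -8 - 1*12 = -8 - 12 = -20)
-267*D(4) = -267*(-20) = 5340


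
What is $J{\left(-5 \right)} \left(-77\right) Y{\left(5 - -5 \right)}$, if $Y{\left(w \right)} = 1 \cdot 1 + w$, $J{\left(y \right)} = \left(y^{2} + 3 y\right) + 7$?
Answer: $-14399$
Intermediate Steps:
$J{\left(y \right)} = 7 + y^{2} + 3 y$
$Y{\left(w \right)} = 1 + w$
$J{\left(-5 \right)} \left(-77\right) Y{\left(5 - -5 \right)} = \left(7 + \left(-5\right)^{2} + 3 \left(-5\right)\right) \left(-77\right) \left(1 + \left(5 - -5\right)\right) = \left(7 + 25 - 15\right) \left(-77\right) \left(1 + \left(5 + 5\right)\right) = 17 \left(-77\right) \left(1 + 10\right) = \left(-1309\right) 11 = -14399$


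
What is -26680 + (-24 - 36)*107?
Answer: -33100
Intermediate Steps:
-26680 + (-24 - 36)*107 = -26680 - 60*107 = -26680 - 6420 = -33100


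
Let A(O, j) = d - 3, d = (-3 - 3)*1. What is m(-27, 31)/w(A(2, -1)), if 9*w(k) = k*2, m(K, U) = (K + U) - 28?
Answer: 12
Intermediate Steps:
m(K, U) = -28 + K + U
d = -6 (d = -6*1 = -6)
A(O, j) = -9 (A(O, j) = -6 - 3 = -9)
w(k) = 2*k/9 (w(k) = (k*2)/9 = (2*k)/9 = 2*k/9)
m(-27, 31)/w(A(2, -1)) = (-28 - 27 + 31)/(((2/9)*(-9))) = -24/(-2) = -24*(-1/2) = 12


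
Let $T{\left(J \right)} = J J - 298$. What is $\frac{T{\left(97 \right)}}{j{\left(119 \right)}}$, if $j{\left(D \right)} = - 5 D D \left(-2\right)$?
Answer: $\frac{9111}{141610} \approx 0.064339$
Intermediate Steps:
$T{\left(J \right)} = -298 + J^{2}$ ($T{\left(J \right)} = J^{2} - 298 = -298 + J^{2}$)
$j{\left(D \right)} = 10 D^{2}$ ($j{\left(D \right)} = - 5 D^{2} \left(-2\right) = 10 D^{2}$)
$\frac{T{\left(97 \right)}}{j{\left(119 \right)}} = \frac{-298 + 97^{2}}{10 \cdot 119^{2}} = \frac{-298 + 9409}{10 \cdot 14161} = \frac{9111}{141610}$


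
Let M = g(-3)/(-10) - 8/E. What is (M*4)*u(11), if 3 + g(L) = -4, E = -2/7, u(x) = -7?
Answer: -4018/5 ≈ -803.60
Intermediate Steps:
E = -2/7 (E = -2*1/7 = -2/7 ≈ -0.28571)
g(L) = -7 (g(L) = -3 - 4 = -7)
M = 287/10 (M = -7/(-10) - 8/(-2/7) = -7*(-1/10) - 8*(-7/2) = 7/10 + 28 = 287/10 ≈ 28.700)
(M*4)*u(11) = ((287/10)*4)*(-7) = (574/5)*(-7) = -4018/5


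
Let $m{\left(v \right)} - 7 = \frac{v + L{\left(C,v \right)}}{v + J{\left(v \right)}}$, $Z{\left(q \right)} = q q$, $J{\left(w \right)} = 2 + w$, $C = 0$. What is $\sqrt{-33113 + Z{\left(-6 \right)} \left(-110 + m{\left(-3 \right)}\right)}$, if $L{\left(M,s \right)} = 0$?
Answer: $i \sqrt{36794} \approx 191.82 i$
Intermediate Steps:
$Z{\left(q \right)} = q^{2}$
$m{\left(v \right)} = 7 + \frac{v}{2 + 2 v}$ ($m{\left(v \right)} = 7 + \frac{v + 0}{v + \left(2 + v\right)} = 7 + \frac{v}{2 + 2 v}$)
$\sqrt{-33113 + Z{\left(-6 \right)} \left(-110 + m{\left(-3 \right)}\right)} = \sqrt{-33113 + \left(-6\right)^{2} \left(-110 + \frac{14 + 15 \left(-3\right)}{2 \left(1 - 3\right)}\right)} = \sqrt{-33113 + 36 \left(-110 + \frac{14 - 45}{2 \left(-2\right)}\right)} = \sqrt{-33113 + 36 \left(-110 + \frac{1}{2} \left(- \frac{1}{2}\right) \left(-31\right)\right)} = \sqrt{-33113 + 36 \left(-110 + \frac{31}{4}\right)} = \sqrt{-33113 + 36 \left(- \frac{409}{4}\right)} = \sqrt{-33113 - 3681} = \sqrt{-36794} = i \sqrt{36794}$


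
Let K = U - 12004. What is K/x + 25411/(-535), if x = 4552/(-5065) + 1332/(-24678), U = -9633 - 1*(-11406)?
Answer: 37841094639853/3539347070 ≈ 10692.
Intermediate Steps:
U = 1773 (U = -9633 + 11406 = 1773)
x = -6615602/6944115 (x = 4552*(-1/5065) + 1332*(-1/24678) = -4552/5065 - 74/1371 = -6615602/6944115 ≈ -0.95269)
K = -10231 (K = 1773 - 12004 = -10231)
K/x + 25411/(-535) = -10231/(-6615602/6944115) + 25411/(-535) = -10231*(-6944115/6615602) + 25411*(-1/535) = 71045240565/6615602 - 25411/535 = 37841094639853/3539347070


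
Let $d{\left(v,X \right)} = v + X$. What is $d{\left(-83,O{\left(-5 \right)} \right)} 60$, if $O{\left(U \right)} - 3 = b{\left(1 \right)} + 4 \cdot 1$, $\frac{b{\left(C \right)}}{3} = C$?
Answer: $-4380$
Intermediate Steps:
$b{\left(C \right)} = 3 C$
$O{\left(U \right)} = 10$ ($O{\left(U \right)} = 3 + \left(3 \cdot 1 + 4 \cdot 1\right) = 3 + \left(3 + 4\right) = 3 + 7 = 10$)
$d{\left(v,X \right)} = X + v$
$d{\left(-83,O{\left(-5 \right)} \right)} 60 = \left(10 - 83\right) 60 = \left(-73\right) 60 = -4380$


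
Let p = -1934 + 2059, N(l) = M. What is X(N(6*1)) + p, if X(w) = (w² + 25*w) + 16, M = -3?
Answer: 75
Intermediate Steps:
N(l) = -3
X(w) = 16 + w² + 25*w
p = 125
X(N(6*1)) + p = (16 + (-3)² + 25*(-3)) + 125 = (16 + 9 - 75) + 125 = -50 + 125 = 75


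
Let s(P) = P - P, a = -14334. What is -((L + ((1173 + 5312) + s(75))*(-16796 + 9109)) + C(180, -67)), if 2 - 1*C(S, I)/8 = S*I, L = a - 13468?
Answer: 49781501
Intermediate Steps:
s(P) = 0
L = -27802 (L = -14334 - 13468 = -27802)
C(S, I) = 16 - 8*I*S (C(S, I) = 16 - 8*S*I = 16 - 8*I*S)
-((L + ((1173 + 5312) + s(75))*(-16796 + 9109)) + C(180, -67)) = -((-27802 + ((1173 + 5312) + 0)*(-16796 + 9109)) + (16 - 8*(-67)*180)) = -((-27802 + (6485 + 0)*(-7687)) + (16 + 96480)) = -((-27802 + 6485*(-7687)) + 96496) = -((-27802 - 49850195) + 96496) = -(-49877997 + 96496) = -1*(-49781501) = 49781501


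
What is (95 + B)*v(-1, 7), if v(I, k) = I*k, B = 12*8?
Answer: -1337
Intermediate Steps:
B = 96
(95 + B)*v(-1, 7) = (95 + 96)*(-1*7) = 191*(-7) = -1337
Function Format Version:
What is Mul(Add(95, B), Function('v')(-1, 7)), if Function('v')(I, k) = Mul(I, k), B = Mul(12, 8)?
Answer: -1337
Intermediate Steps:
B = 96
Mul(Add(95, B), Function('v')(-1, 7)) = Mul(Add(95, 96), Mul(-1, 7)) = Mul(191, -7) = -1337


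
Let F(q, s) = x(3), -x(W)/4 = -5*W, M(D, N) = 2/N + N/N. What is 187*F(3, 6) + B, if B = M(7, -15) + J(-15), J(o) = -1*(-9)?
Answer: 168448/15 ≈ 11230.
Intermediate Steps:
M(D, N) = 1 + 2/N (M(D, N) = 2/N + 1 = 1 + 2/N)
x(W) = 20*W (x(W) = -(-20)*W = 20*W)
F(q, s) = 60 (F(q, s) = 20*3 = 60)
J(o) = 9
B = 148/15 (B = (2 - 15)/(-15) + 9 = -1/15*(-13) + 9 = 13/15 + 9 = 148/15 ≈ 9.8667)
187*F(3, 6) + B = 187*60 + 148/15 = 11220 + 148/15 = 168448/15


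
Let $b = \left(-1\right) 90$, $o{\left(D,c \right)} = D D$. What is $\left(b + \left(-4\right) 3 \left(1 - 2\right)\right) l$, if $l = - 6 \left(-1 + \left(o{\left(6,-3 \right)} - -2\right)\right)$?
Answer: $17316$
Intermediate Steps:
$o{\left(D,c \right)} = D^{2}$
$b = -90$
$l = -222$ ($l = - 6 \left(-1 - \left(-2 - 6^{2}\right)\right) = - 6 \left(-1 + \left(36 + 2\right)\right) = - 6 \left(-1 + 38\right) = \left(-6\right) 37 = -222$)
$\left(b + \left(-4\right) 3 \left(1 - 2\right)\right) l = \left(-90 + \left(-4\right) 3 \left(1 - 2\right)\right) \left(-222\right) = \left(-90 - -12\right) \left(-222\right) = \left(-90 + 12\right) \left(-222\right) = \left(-78\right) \left(-222\right) = 17316$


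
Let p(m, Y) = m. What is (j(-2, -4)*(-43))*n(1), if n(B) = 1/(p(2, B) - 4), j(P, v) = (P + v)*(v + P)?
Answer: 774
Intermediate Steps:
j(P, v) = (P + v)**2 (j(P, v) = (P + v)*(P + v) = (P + v)**2)
n(B) = -1/2 (n(B) = 1/(2 - 4) = 1/(-2) = -1/2)
(j(-2, -4)*(-43))*n(1) = ((-2 - 4)**2*(-43))*(-1/2) = ((-6)**2*(-43))*(-1/2) = (36*(-43))*(-1/2) = -1548*(-1/2) = 774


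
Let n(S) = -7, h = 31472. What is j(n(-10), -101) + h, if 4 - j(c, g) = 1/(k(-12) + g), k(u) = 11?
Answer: 2832841/90 ≈ 31476.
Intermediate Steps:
j(c, g) = 4 - 1/(11 + g)
j(n(-10), -101) + h = (43 + 4*(-101))/(11 - 101) + 31472 = (43 - 404)/(-90) + 31472 = -1/90*(-361) + 31472 = 361/90 + 31472 = 2832841/90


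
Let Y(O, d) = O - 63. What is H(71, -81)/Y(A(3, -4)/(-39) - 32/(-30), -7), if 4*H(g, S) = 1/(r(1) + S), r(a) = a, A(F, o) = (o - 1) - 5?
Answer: 13/256576 ≈ 5.0667e-5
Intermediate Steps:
A(F, o) = -6 + o (A(F, o) = (-1 + o) - 5 = -6 + o)
Y(O, d) = -63 + O
H(g, S) = 1/(4*(1 + S))
H(71, -81)/Y(A(3, -4)/(-39) - 32/(-30), -7) = (1/(4*(1 - 81)))/(-63 + ((-6 - 4)/(-39) - 32/(-30))) = ((¼)/(-80))/(-63 + (-10*(-1/39) - 32*(-1/30))) = ((¼)*(-1/80))/(-63 + (10/39 + 16/15)) = -1/(320*(-63 + 86/65)) = -1/(320*(-4009/65)) = -1/320*(-65/4009) = 13/256576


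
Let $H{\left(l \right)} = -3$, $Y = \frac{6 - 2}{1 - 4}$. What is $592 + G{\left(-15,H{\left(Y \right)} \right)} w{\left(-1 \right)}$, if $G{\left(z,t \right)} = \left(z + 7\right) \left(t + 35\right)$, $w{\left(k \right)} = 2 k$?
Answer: $1104$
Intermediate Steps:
$Y = - \frac{4}{3}$ ($Y = \frac{4}{-3} = 4 \left(- \frac{1}{3}\right) = - \frac{4}{3} \approx -1.3333$)
$G{\left(z,t \right)} = \left(7 + z\right) \left(35 + t\right)$
$592 + G{\left(-15,H{\left(Y \right)} \right)} w{\left(-1 \right)} = 592 + \left(245 + 7 \left(-3\right) + 35 \left(-15\right) - -45\right) 2 \left(-1\right) = 592 + \left(245 - 21 - 525 + 45\right) \left(-2\right) = 592 - -512 = 592 + 512 = 1104$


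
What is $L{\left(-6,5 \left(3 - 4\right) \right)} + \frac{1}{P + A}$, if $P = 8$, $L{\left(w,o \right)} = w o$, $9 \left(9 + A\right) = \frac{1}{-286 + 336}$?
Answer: $\frac{13020}{449} \approx 28.998$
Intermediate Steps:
$A = - \frac{4049}{450}$ ($A = -9 + \frac{1}{9 \left(-286 + 336\right)} = -9 + \frac{1}{9 \cdot 50} = -9 + \frac{1}{9} \cdot \frac{1}{50} = -9 + \frac{1}{450} = - \frac{4049}{450} \approx -8.9978$)
$L{\left(w,o \right)} = o w$
$L{\left(-6,5 \left(3 - 4\right) \right)} + \frac{1}{P + A} = 5 \left(3 - 4\right) \left(-6\right) + \frac{1}{8 - \frac{4049}{450}} = 5 \left(-1\right) \left(-6\right) + \frac{1}{- \frac{449}{450}} = \left(-5\right) \left(-6\right) - \frac{450}{449} = 30 - \frac{450}{449} = \frac{13020}{449}$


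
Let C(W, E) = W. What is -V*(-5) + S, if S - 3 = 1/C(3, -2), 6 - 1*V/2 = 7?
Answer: -20/3 ≈ -6.6667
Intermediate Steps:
V = -2 (V = 12 - 2*7 = 12 - 14 = -2)
S = 10/3 (S = 3 + 1/3 = 10/3 ≈ 3.3333)
-V*(-5) + S = -1*(-2)*(-5) + 10/3 = 2*(-5) + 10/3 = -10 + 10/3 = -20/3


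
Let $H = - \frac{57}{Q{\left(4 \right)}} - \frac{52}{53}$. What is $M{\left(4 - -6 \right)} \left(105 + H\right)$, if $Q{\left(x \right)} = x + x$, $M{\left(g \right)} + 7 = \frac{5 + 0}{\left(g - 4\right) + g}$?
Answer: $- \frac{4395881}{6784} \approx -647.98$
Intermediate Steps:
$M{\left(g \right)} = -7 + \frac{5}{-4 + 2 g}$ ($M{\left(g \right)} = -7 + \frac{5 + 0}{\left(g - 4\right) + g} = -7 + \frac{5}{\left(g - 4\right) + g} = -7 + \frac{5}{\left(-4 + g\right) + g} = -7 + \frac{5}{-4 + 2 g}$)
$Q{\left(x \right)} = 2 x$
$H = - \frac{3437}{424}$ ($H = - \frac{57}{2 \cdot 4} - \frac{52}{53} = - \frac{57}{8} - \frac{52}{53} = - \frac{3437}{424} \approx -8.1061$)
$M{\left(4 - -6 \right)} \left(105 + H\right) = \frac{33 - 14 \left(4 - -6\right)}{2 \left(-2 + \left(4 - -6\right)\right)} \left(105 - \frac{3437}{424}\right) = \frac{33 - 14 \left(4 + 6\right)}{2 \left(-2 + \left(4 + 6\right)\right)} \frac{41083}{424} = \frac{33 - 140}{2 \left(-2 + 10\right)} \frac{41083}{424} = \frac{33 - 140}{2 \cdot 8} \cdot \frac{41083}{424} = \frac{1}{2} \cdot \frac{1}{8} \left(-107\right) \frac{41083}{424} = \left(- \frac{107}{16}\right) \frac{41083}{424} = - \frac{4395881}{6784}$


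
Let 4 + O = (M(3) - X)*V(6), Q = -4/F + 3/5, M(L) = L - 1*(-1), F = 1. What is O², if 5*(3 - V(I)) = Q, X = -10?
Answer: 1411344/625 ≈ 2258.1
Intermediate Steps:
M(L) = 1 + L (M(L) = L + 1 = 1 + L)
Q = -17/5 (Q = -4/1 + 3/5 = -4*1 + 3*(⅕) = -4 + ⅗ = -17/5 ≈ -3.4000)
V(I) = 92/25 (V(I) = 3 - ⅕*(-17/5) = 3 + 17/25 = 92/25)
O = 1188/25 (O = -4 + ((1 + 3) - 1*(-10))*(92/25) = -4 + (4 + 10)*(92/25) = -4 + 14*(92/25) = -4 + 1288/25 = 1188/25 ≈ 47.520)
O² = (1188/25)² = 1411344/625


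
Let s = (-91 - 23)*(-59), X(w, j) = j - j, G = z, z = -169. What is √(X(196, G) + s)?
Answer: √6726 ≈ 82.012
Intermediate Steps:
G = -169
X(w, j) = 0
s = 6726 (s = -114*(-59) = 6726)
√(X(196, G) + s) = √(0 + 6726) = √6726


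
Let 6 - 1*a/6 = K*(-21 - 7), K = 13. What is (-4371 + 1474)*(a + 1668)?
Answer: -11263536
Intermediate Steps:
a = 2220 (a = 36 - 78*(-21 - 7) = 36 - 78*(-28) = 36 - 6*(-364) = 36 + 2184 = 2220)
(-4371 + 1474)*(a + 1668) = (-4371 + 1474)*(2220 + 1668) = -2897*3888 = -11263536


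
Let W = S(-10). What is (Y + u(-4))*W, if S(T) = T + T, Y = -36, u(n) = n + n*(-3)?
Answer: 560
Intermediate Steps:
u(n) = -2*n (u(n) = n - 3*n = -2*n)
S(T) = 2*T
W = -20 (W = 2*(-10) = -20)
(Y + u(-4))*W = (-36 - 2*(-4))*(-20) = (-36 + 8)*(-20) = -28*(-20) = 560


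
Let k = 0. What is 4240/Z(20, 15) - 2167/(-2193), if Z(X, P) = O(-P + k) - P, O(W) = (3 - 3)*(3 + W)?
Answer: -205907/731 ≈ -281.68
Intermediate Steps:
O(W) = 0 (O(W) = 0*(3 + W) = 0)
Z(X, P) = -P (Z(X, P) = 0 - P = -P)
4240/Z(20, 15) - 2167/(-2193) = 4240/((-1*15)) - 2167/(-2193) = 4240/(-15) - 2167*(-1/2193) = 4240*(-1/15) + 2167/2193 = -848/3 + 2167/2193 = -205907/731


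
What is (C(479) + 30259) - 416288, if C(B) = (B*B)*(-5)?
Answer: -1533234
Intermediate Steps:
C(B) = -5*B**2 (C(B) = B**2*(-5) = -5*B**2)
(C(479) + 30259) - 416288 = (-5*479**2 + 30259) - 416288 = (-5*229441 + 30259) - 416288 = (-1147205 + 30259) - 416288 = -1116946 - 416288 = -1533234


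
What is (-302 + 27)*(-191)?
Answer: 52525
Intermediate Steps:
(-302 + 27)*(-191) = -275*(-191) = 52525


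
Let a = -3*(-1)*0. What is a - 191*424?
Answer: -80984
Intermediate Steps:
a = 0 (a = 3*0 = 0)
a - 191*424 = 0 - 191*424 = 0 - 80984 = -80984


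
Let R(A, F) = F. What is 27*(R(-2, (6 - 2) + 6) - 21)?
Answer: -297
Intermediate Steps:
27*(R(-2, (6 - 2) + 6) - 21) = 27*(((6 - 2) + 6) - 21) = 27*((4 + 6) - 21) = 27*(10 - 21) = 27*(-11) = -297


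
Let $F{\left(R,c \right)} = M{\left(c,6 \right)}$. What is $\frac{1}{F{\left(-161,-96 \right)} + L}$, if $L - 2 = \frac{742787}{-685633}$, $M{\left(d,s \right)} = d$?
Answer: $- \frac{685633}{65192289} \approx -0.010517$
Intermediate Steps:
$L = \frac{628479}{685633}$ ($L = 2 + \frac{742787}{-685633} = 2 + 742787 \left(- \frac{1}{685633}\right) = 2 - \frac{742787}{685633} = \frac{628479}{685633} \approx 0.91664$)
$F{\left(R,c \right)} = c$
$\frac{1}{F{\left(-161,-96 \right)} + L} = \frac{1}{-96 + \frac{628479}{685633}} = \frac{1}{- \frac{65192289}{685633}} = - \frac{685633}{65192289}$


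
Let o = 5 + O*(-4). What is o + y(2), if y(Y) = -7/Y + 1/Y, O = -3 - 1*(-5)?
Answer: -6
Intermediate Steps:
O = 2 (O = -3 + 5 = 2)
y(Y) = -6/Y (y(Y) = -7/Y + 1/Y = -6/Y)
o = -3 (o = 5 + 2*(-4) = 5 - 8 = -3)
o + y(2) = -3 - 6/2 = -3 - 6*1/2 = -3 - 3 = -6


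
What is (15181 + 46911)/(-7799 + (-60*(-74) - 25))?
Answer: -15523/846 ≈ -18.349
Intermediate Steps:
(15181 + 46911)/(-7799 + (-60*(-74) - 25)) = 62092/(-7799 + (4440 - 25)) = 62092/(-7799 + 4415) = 62092/(-3384) = 62092*(-1/3384) = -15523/846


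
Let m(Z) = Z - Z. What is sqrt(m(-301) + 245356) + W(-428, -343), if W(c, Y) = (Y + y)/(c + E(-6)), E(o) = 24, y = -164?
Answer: 507/404 + 2*sqrt(61339) ≈ 496.59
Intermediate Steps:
m(Z) = 0
W(c, Y) = (-164 + Y)/(24 + c) (W(c, Y) = (Y - 164)/(c + 24) = (-164 + Y)/(24 + c))
sqrt(m(-301) + 245356) + W(-428, -343) = sqrt(0 + 245356) + (-164 - 343)/(24 - 428) = sqrt(245356) - 507/(-404) = 2*sqrt(61339) - 1/404*(-507) = 2*sqrt(61339) + 507/404 = 507/404 + 2*sqrt(61339)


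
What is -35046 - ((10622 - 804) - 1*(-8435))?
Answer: -53299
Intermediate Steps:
-35046 - ((10622 - 804) - 1*(-8435)) = -35046 - (9818 + 8435) = -35046 - 1*18253 = -35046 - 18253 = -53299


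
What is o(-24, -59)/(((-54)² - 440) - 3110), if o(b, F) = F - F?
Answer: 0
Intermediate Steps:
o(b, F) = 0
o(-24, -59)/(((-54)² - 440) - 3110) = 0/(((-54)² - 440) - 3110) = 0/((2916 - 440) - 3110) = 0/(2476 - 3110) = 0/(-634) = 0*(-1/634) = 0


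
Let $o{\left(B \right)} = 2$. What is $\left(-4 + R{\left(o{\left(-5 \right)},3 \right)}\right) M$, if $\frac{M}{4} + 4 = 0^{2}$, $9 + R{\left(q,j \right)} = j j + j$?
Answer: $16$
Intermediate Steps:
$R{\left(q,j \right)} = -9 + j + j^{2}$ ($R{\left(q,j \right)} = -9 + \left(j j + j\right) = -9 + \left(j^{2} + j\right) = -9 + \left(j + j^{2}\right) = -9 + j + j^{2}$)
$M = -16$ ($M = -16 + 4 \cdot 0^{2} = -16 + 4 \cdot 0 = -16 + 0 = -16$)
$\left(-4 + R{\left(o{\left(-5 \right)},3 \right)}\right) M = \left(-4 + \left(-9 + 3 + 3^{2}\right)\right) \left(-16\right) = \left(-4 + \left(-9 + 3 + 9\right)\right) \left(-16\right) = \left(-4 + 3\right) \left(-16\right) = \left(-1\right) \left(-16\right) = 16$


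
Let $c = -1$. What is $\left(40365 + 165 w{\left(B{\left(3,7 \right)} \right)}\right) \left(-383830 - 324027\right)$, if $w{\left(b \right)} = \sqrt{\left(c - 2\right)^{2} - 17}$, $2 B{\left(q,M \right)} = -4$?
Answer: $-28572647805 - 233592810 i \sqrt{2} \approx -2.8573 \cdot 10^{10} - 3.3035 \cdot 10^{8} i$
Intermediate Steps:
$B{\left(q,M \right)} = -2$ ($B{\left(q,M \right)} = \frac{1}{2} \left(-4\right) = -2$)
$w{\left(b \right)} = 2 i \sqrt{2}$ ($w{\left(b \right)} = \sqrt{\left(-1 - 2\right)^{2} - 17} = \sqrt{\left(-3\right)^{2} - 17} = \sqrt{9 - 17} = \sqrt{-8} = 2 i \sqrt{2}$)
$\left(40365 + 165 w{\left(B{\left(3,7 \right)} \right)}\right) \left(-383830 - 324027\right) = \left(40365 + 165 \cdot 2 i \sqrt{2}\right) \left(-383830 - 324027\right) = \left(40365 + 330 i \sqrt{2}\right) \left(-707857\right) = -28572647805 - 233592810 i \sqrt{2}$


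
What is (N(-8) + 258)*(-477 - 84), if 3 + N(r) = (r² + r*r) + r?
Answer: -210375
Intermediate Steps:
N(r) = -3 + r + 2*r² (N(r) = -3 + ((r² + r*r) + r) = -3 + ((r² + r²) + r) = -3 + (2*r² + r) = -3 + (r + 2*r²) = -3 + r + 2*r²)
(N(-8) + 258)*(-477 - 84) = ((-3 - 8 + 2*(-8)²) + 258)*(-477 - 84) = ((-3 - 8 + 2*64) + 258)*(-561) = ((-3 - 8 + 128) + 258)*(-561) = (117 + 258)*(-561) = 375*(-561) = -210375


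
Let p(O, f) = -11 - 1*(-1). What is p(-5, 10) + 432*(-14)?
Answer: -6058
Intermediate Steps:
p(O, f) = -10 (p(O, f) = -11 + 1 = -10)
p(-5, 10) + 432*(-14) = -10 + 432*(-14) = -10 - 6048 = -6058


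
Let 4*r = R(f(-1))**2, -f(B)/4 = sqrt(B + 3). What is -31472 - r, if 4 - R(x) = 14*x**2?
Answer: -80756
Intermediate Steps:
f(B) = -4*sqrt(3 + B) (f(B) = -4*sqrt(B + 3) = -4*sqrt(3 + B))
R(x) = 4 - 14*x**2
r = 49284 (r = (4 - 14*(-4*sqrt(3 - 1))**2)**2/4 = (4 - 14*(-4*sqrt(2))**2)**2/4 = (4 - 14*32)**2/4 = (4 - 448)**2/4 = (1/4)*(-444)**2 = (1/4)*197136 = 49284)
-31472 - r = -31472 - 1*49284 = -31472 - 49284 = -80756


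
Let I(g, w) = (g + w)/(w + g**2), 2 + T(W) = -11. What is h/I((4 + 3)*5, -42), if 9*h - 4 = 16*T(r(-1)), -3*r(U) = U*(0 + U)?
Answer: 11492/3 ≈ 3830.7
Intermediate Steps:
r(U) = -U**2/3 (r(U) = -U*(0 + U)/3 = -U*U/3 = -U**2/3)
T(W) = -13 (T(W) = -2 - 11 = -13)
h = -68/3 (h = 4/9 + (16*(-13))/9 = 4/9 + (1/9)*(-208) = 4/9 - 208/9 = -68/3 ≈ -22.667)
I(g, w) = (g + w)/(w + g**2)
h/I((4 + 3)*5, -42) = -68*(-42 + ((4 + 3)*5)**2)/((4 + 3)*5 - 42)/3 = -68*(-42 + (7*5)**2)/(7*5 - 42)/3 = -68*(-42 + 35**2)/(35 - 42)/3 = -68/(3*(-7/(-42 + 1225))) = -68/(3*(-7/1183)) = -68/(3*((1/1183)*(-7))) = -68/(3*(-1/169)) = -68/3*(-169) = 11492/3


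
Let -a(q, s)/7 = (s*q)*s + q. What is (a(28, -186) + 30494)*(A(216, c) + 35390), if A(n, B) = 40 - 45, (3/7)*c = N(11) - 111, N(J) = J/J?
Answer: -238867079430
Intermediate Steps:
N(J) = 1
a(q, s) = -7*q - 7*q*s**2 (a(q, s) = -7*((s*q)*s + q) = -7*((q*s)*s + q) = -7*(q*s**2 + q) = -7*(q + q*s**2) = -7*q - 7*q*s**2)
c = -770/3 (c = 7*(1 - 111)/3 = (7/3)*(-110) = -770/3 ≈ -256.67)
A(n, B) = -5
(a(28, -186) + 30494)*(A(216, c) + 35390) = (-7*28*(1 + (-186)**2) + 30494)*(-5 + 35390) = (-7*28*(1 + 34596) + 30494)*35385 = (-7*28*34597 + 30494)*35385 = (-6781012 + 30494)*35385 = -6750518*35385 = -238867079430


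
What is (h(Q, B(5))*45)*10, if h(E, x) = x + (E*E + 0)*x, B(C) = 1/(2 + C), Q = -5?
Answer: 11700/7 ≈ 1671.4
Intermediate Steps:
h(E, x) = x + x*E² (h(E, x) = x + (E² + 0)*x = x + E²*x = x + x*E²)
(h(Q, B(5))*45)*10 = (((1 + (-5)²)/(2 + 5))*45)*10 = (((1 + 25)/7)*45)*10 = (((⅐)*26)*45)*10 = ((26/7)*45)*10 = (1170/7)*10 = 11700/7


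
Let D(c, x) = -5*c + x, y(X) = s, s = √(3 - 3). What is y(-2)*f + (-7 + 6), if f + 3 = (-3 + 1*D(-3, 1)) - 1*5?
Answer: -1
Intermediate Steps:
s = 0 (s = √0 = 0)
y(X) = 0
D(c, x) = x - 5*c
f = 5 (f = -3 + ((-3 + 1*(1 - 5*(-3))) - 1*5) = -3 + ((-3 + 1*(1 + 15)) - 5) = -3 + ((-3 + 1*16) - 5) = -3 + ((-3 + 16) - 5) = -3 + (13 - 5) = -3 + 8 = 5)
y(-2)*f + (-7 + 6) = 0*5 + (-7 + 6) = 0 - 1 = -1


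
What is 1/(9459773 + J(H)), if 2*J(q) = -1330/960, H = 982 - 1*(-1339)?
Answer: 192/1816276283 ≈ 1.0571e-7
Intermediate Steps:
H = 2321 (H = 982 + 1339 = 2321)
J(q) = -133/192 (J(q) = (-1330/960)/2 = (-1330*1/960)/2 = (½)*(-133/96) = -133/192)
1/(9459773 + J(H)) = 1/(9459773 - 133/192) = 1/(1816276283/192) = 192/1816276283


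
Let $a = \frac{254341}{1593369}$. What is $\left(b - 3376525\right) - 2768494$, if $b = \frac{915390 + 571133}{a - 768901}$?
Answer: $- \frac{7528527925713725419}{1225142763128} \approx -6.145 \cdot 10^{6}$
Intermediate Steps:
$a = \frac{254341}{1593369}$ ($a = 254341 \cdot \frac{1}{1593369} = \frac{254341}{1593369} \approx 0.15962$)
$b = - \frac{2368579665987}{1225142763128}$ ($b = \frac{915390 + 571133}{\frac{254341}{1593369} - 768901} = \frac{1486523}{- \frac{1225142763128}{1593369}} = 1486523 \left(- \frac{1593369}{1225142763128}\right) = - \frac{2368579665987}{1225142763128} \approx -1.9333$)
$\left(b - 3376525\right) - 2768494 = \left(- \frac{2368579665987}{1225142763128} - 3376525\right) - 2768494 = - \frac{4136727536850436187}{1225142763128} - 2768494 = - \frac{7528527925713725419}{1225142763128}$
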